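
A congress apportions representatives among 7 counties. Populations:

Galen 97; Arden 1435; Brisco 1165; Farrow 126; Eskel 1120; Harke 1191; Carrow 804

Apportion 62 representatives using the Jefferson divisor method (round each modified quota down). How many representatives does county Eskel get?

12

Standard divisor 5938/62 ≈ 95.774; standard quotas: Galen 1.013, Arden 14.983, Brisco 12.164, Farrow 1.316, Eskel 11.694, Harke 12.436, Carrow 8.395.
Rounding down gives 1, 14, 12, 1, 11, 12, 8 = 59 seats, so the divisor must be adjusted.
With modified divisor 90: modified quotas Galen 1.078, Arden 15.944, Brisco 12.944, Farrow 1.400, Eskel 12.444, Harke 13.233, Carrow 8.933.
Rounding down: Galen 1, Arden 15, Brisco 12, Farrow 1, Eskel 12, Harke 13, Carrow 8 (total 62).
Eskel receives 12.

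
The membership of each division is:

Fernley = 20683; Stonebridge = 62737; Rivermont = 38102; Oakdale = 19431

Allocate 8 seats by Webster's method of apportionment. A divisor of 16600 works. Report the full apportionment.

Fernley: 1; Stonebridge: 4; Rivermont: 2; Oakdale: 1

With modified divisor 16600: modified quotas Fernley 1.246, Stonebridge 3.779, Rivermont 2.295, Oakdale 1.171.
Rounding to the nearest integer: Fernley 1, Stonebridge 4, Rivermont 2, Oakdale 1 (total 8).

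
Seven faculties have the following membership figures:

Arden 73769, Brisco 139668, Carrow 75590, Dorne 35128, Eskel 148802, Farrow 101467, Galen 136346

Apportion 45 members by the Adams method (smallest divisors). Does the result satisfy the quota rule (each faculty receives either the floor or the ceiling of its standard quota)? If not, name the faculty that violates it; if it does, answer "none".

none

Standard quotas: Arden 4.670, Brisco 8.843, Carrow 4.786, Dorne 2.224, Eskel 9.421, Farrow 6.424, Galen 8.632.
Adams allocation: Arden 5, Brisco 9, Carrow 5, Dorne 3, Eskel 9, Farrow 6, Galen 8.
Every allocation lies between the lower and upper quota.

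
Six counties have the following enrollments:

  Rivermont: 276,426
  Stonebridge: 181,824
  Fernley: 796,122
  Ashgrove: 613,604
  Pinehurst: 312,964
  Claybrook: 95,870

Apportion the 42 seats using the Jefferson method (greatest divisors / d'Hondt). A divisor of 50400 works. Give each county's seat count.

Rivermont 5, Stonebridge 3, Fernley 15, Ashgrove 12, Pinehurst 6, Claybrook 1

With modified divisor 50400: modified quotas Rivermont 5.485, Stonebridge 3.608, Fernley 15.796, Ashgrove 12.175, Pinehurst 6.210, Claybrook 1.902.
Rounding down: Rivermont 5, Stonebridge 3, Fernley 15, Ashgrove 12, Pinehurst 6, Claybrook 1 (total 42).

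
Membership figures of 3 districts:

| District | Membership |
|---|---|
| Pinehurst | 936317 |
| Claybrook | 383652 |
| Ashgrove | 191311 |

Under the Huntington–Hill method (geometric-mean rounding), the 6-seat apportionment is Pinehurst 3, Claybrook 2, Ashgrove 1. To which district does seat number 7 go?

Priority for the next seat is population ÷ (√(s·(s+1))).
Priorities: Pinehurst 270291.436, Claybrook 156625.273, Ashgrove 135277.305.
Highest priority: Pinehurst.

Pinehurst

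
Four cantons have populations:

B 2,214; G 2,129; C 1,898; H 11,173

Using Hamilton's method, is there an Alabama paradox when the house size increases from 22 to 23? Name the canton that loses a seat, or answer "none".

At 22 seats: B 3, G 3, C 2, H 14.
At 23 seats: B 3, G 3, C 2, H 15.
No canton's allocation decreased.

none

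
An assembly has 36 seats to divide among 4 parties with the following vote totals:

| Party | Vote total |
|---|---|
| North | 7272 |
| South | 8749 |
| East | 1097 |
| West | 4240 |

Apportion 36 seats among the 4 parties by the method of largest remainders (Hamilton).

North 12; South 15; East 2; West 7

The standard divisor is 21358/36 ≈ 593.278.
Standard quotas: North 12.2573, South 14.7469, East 1.8490, West 7.1467.
Lower quotas: North 12, South 14, East 1, West 7 (sum 34, leaving 2 seats).
Remainders in descending order: East 0.8490, South 0.7469, North 0.2573, West 0.1467.
Largest remainders: East, South receive the extra seats.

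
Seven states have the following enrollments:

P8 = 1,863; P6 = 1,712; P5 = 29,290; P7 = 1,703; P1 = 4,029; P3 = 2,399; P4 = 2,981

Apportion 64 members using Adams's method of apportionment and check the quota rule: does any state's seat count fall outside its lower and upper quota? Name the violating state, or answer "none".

Standard quotas: P8 2.711, P6 2.491, P5 42.626, P7 2.478, P1 5.863, P3 3.491, P4 4.338.
Adams allocation: P8 3, P6 3, P5 40, P7 3, P1 6, P3 4, P4 5.
P5 has quota 42.626 (lower 42, upper 43) but receives 40 — outside the quota interval.

P5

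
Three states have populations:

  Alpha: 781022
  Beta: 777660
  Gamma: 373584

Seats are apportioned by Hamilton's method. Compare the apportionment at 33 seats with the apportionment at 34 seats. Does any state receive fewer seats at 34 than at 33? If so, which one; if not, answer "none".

Gamma

At 33 seats: Alpha 13, Beta 13, Gamma 7.
At 34 seats: Alpha 14, Beta 14, Gamma 6.
Gamma drops from 7 to 6.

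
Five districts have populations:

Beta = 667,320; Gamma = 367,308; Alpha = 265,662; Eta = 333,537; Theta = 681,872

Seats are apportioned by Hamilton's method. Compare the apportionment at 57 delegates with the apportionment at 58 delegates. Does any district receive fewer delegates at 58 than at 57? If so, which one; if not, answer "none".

At 57 seats: Beta 16, Gamma 9, Alpha 7, Eta 8, Theta 17.
At 58 seats: Beta 17, Gamma 9, Alpha 7, Eta 8, Theta 17.
No district's allocation decreased.

none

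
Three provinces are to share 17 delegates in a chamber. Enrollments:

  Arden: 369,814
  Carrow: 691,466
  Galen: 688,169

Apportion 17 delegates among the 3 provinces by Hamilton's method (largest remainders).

Total 1749449; standard divisor 1749449/17 ≈ 102908.765.
Standard quotas: Arden 3.5936, Carrow 6.7192, Galen 6.6872.
Lower quotas: Arden 3, Carrow 6, Galen 6 (sum 15, leaving 2 seats).
Remainders in descending order: Carrow 0.7192, Galen 0.6872, Arden 0.5936.
Largest remainders: Carrow, Galen receive the extra seats.

Arden=3, Carrow=7, Galen=7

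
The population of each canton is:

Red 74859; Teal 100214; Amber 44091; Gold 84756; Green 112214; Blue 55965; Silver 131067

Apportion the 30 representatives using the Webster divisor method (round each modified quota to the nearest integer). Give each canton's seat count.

Standard divisor 603166/30 ≈ 20105.533; standard quotas: Red 3.723, Teal 4.984, Amber 2.193, Gold 4.216, Green 5.581, Blue 2.784, Silver 6.519.
Rounding to the nearest integer gives 4, 5, 2, 4, 6, 3, 7 = 31 seats, so the divisor must be adjusted.
With modified divisor 20300: modified quotas Red 3.688, Teal 4.937, Amber 2.172, Gold 4.175, Green 5.528, Blue 2.757, Silver 6.457.
Rounding to the nearest integer: Red 4, Teal 5, Amber 2, Gold 4, Green 6, Blue 3, Silver 6 (total 30).

Red 4, Teal 5, Amber 2, Gold 4, Green 6, Blue 3, Silver 6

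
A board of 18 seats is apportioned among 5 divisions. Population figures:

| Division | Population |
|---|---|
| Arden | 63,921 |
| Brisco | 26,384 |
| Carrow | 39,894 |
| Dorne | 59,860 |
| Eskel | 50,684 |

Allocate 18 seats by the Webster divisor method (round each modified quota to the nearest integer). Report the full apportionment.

Arden 5; Brisco 2; Carrow 3; Dorne 4; Eskel 4

Standard divisor 240743/18 ≈ 13374.611; standard quotas: Arden 4.779, Brisco 1.973, Carrow 2.983, Dorne 4.476, Eskel 3.790.
Rounding to the nearest integer gives Arden 5, Brisco 2, Carrow 3, Dorne 4, Eskel 4 — total 18, matching the house size, so no adjustment is needed.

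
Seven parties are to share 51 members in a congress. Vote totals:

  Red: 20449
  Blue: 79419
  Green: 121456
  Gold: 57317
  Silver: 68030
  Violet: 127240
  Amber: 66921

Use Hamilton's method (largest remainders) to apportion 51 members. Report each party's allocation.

Red 2, Blue 8, Green 12, Gold 5, Silver 6, Violet 12, Amber 6

The standard divisor is 540832/51 ≈ 10604.549.
Standard quotas: Red 1.9283, Blue 7.4891, Green 11.4532, Gold 5.4049, Silver 6.4152, Violet 11.9986, Amber 6.3106.
Lower quotas: Red 1, Blue 7, Green 11, Gold 5, Silver 6, Violet 11, Amber 6 (sum 47, leaving 4 seats).
Remainders in descending order: Violet 0.9986, Red 0.9283, Blue 0.4891, Green 0.4532, Silver 0.4152, Gold 0.4049, Amber 0.3106.
The surplus seats go to Violet, Red, Blue, Green.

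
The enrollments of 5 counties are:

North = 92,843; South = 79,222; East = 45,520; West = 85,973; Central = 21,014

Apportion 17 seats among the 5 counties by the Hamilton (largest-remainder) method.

The standard divisor is 324572/17 ≈ 19092.471.
Standard quotas: North 4.8628, South 4.1494, East 2.3842, West 4.5030, Central 1.1006.
Lower quotas: North 4, South 4, East 2, West 4, Central 1 (sum 15, leaving 2 seats).
Remainders in descending order: North 0.8628, West 0.5030, East 0.3842, South 0.1494, Central 0.1006.
Largest remainders: North, West receive the extra seats.

North 5, South 4, East 2, West 5, Central 1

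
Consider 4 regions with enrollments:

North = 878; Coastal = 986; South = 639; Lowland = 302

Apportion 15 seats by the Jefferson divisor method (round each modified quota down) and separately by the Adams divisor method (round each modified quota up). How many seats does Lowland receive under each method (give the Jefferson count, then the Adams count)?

Jefferson: North 5, Coastal 6, South 3, Lowland 1.
Adams: North 5, Coastal 5, South 3, Lowland 2.
Lowland gets 1 under Jefferson and 2 under Adams.

1 and 2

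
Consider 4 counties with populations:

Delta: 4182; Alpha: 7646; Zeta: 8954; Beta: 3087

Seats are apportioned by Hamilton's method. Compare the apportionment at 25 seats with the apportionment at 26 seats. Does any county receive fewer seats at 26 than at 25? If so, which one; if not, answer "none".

At 25 seats: Delta 5, Alpha 8, Zeta 9, Beta 3.
At 26 seats: Delta 5, Alpha 8, Zeta 10, Beta 3.
No county's allocation decreased.

none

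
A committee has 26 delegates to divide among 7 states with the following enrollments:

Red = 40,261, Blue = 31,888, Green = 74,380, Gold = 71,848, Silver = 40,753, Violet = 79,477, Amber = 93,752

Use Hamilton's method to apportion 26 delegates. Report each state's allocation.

Red 2; Blue 2; Green 5; Gold 4; Silver 2; Violet 5; Amber 6

Total 432359; standard divisor 432359/26 ≈ 16629.192.
Standard quotas: Red 2.4211, Blue 1.9176, Green 4.4729, Gold 4.3206, Silver 2.4507, Violet 4.7794, Amber 5.6378.
Lower quotas: Red 2, Blue 1, Green 4, Gold 4, Silver 2, Violet 4, Amber 5 (sum 22, leaving 4 seats).
Remainders in descending order: Blue 0.9176, Violet 0.7794, Amber 0.6378, Green 0.4729, Silver 0.4507, Red 0.4211, Gold 0.3206.
Largest remainders: Blue, Violet, Amber, Green receive the extra seats.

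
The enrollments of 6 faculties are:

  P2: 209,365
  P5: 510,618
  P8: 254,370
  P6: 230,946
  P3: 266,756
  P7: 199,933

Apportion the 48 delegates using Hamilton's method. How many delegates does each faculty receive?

The standard divisor is 1671988/48 ≈ 34833.083.
Standard quotas: P2 6.0105, P5 14.6590, P8 7.3025, P6 6.6301, P3 7.6581, P7 5.7397.
Lower quotas: P2 6, P5 14, P8 7, P6 6, P3 7, P7 5 (sum 45, leaving 3 seats).
Remainders in descending order: P7 0.7397, P5 0.6590, P3 0.6581, P6 0.6301, P8 0.3025, P2 0.0105.
The surplus seats go to P7, P5, P3.

P2 6; P5 15; P8 7; P6 6; P3 8; P7 6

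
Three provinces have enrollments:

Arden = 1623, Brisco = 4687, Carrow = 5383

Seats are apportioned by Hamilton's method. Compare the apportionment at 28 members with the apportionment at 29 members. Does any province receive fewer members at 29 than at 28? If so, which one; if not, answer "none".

At 28 seats: Arden 4, Brisco 11, Carrow 13.
At 29 seats: Arden 4, Brisco 12, Carrow 13.
No province's allocation decreased.

none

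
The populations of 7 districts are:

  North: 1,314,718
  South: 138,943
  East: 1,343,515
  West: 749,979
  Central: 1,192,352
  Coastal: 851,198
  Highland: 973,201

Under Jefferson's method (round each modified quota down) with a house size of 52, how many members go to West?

Standard divisor 6563906/52 ≈ 126228.962; standard quotas: North 10.415, South 1.101, East 10.643, West 5.941, Central 9.446, Coastal 6.743, Highland 7.710.
Rounding down gives 10, 1, 10, 5, 9, 6, 7 = 48 seats, so the divisor must be adjusted.
With modified divisor 120600: modified quotas North 10.901, South 1.152, East 11.140, West 6.219, Central 9.887, Coastal 7.058, Highland 8.070.
Rounding down: North 10, South 1, East 11, West 6, Central 9, Coastal 7, Highland 8 (total 52).
West receives 6.

6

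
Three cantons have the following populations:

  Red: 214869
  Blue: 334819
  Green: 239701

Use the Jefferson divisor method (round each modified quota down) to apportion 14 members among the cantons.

Standard divisor 789389/14 ≈ 56384.929; standard quotas: Red 3.811, Blue 5.938, Green 4.251.
Rounding down gives 3, 5, 4 = 12 seats, so the divisor must be adjusted.
With modified divisor 50800: modified quotas Red 4.230, Blue 6.591, Green 4.719.
Rounding down: Red 4, Blue 6, Green 4 (total 14).

Red: 4; Blue: 6; Green: 4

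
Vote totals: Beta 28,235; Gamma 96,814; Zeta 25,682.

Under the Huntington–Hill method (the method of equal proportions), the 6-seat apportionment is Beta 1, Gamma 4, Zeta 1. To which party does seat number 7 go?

Gamma

Priority for the next seat is population ÷ (√(s·(s+1))).
Priorities: Beta 19965.160, Gamma 21648.269, Zeta 18159.916.
Highest priority: Gamma.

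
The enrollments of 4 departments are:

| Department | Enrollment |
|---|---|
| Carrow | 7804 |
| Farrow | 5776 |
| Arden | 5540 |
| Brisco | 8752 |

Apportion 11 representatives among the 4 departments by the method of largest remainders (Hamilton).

The standard divisor is 27872/11 ≈ 2533.818.
Standard quotas: Carrow 3.0799, Farrow 2.2796, Arden 2.1864, Brisco 3.4541.
Lower quotas: Carrow 3, Farrow 2, Arden 2, Brisco 3 (sum 10, leaving 1 seat).
Remainders in descending order: Brisco 0.4541, Farrow 0.2796, Arden 0.1864, Carrow 0.0799.
Largest remainder: Brisco receives the extra seat.

Carrow 3, Farrow 2, Arden 2, Brisco 4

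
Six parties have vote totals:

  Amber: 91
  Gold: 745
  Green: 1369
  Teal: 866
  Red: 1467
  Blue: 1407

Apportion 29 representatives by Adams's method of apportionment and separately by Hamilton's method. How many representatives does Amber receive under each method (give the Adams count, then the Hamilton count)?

1 and 0

Adams: Amber 1, Gold 4, Green 6, Teal 4, Red 7, Blue 7.
Hamilton: Amber 0, Gold 4, Green 7, Teal 4, Red 7, Blue 7.
Amber gets 1 under Adams and 0 under Hamilton.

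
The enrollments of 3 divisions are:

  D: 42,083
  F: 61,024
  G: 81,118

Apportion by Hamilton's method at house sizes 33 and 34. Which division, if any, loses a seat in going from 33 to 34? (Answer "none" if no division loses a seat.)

none

At 33 seats: D 8, F 11, G 14.
At 34 seats: D 8, F 11, G 15.
No division's allocation decreased.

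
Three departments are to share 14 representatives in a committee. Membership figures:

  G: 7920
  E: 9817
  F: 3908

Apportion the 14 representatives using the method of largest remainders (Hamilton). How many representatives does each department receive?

Standard divisor: 21645 ÷ 14 ≈ 1546.071.
Standard quotas: G 5.1227, E 6.3496, F 2.5277.
Lower quotas: G 5, E 6, F 2 (sum 13, leaving 1 seat).
Remainders in descending order: F 0.5277, E 0.3496, G 0.1227.
The surplus seat goes to F.

G=5, E=6, F=3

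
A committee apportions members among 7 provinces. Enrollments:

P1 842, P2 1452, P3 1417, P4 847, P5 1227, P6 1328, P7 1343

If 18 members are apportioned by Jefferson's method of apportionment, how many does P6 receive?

3

Standard divisor 8456/18 ≈ 469.778; standard quotas: P1 1.792, P2 3.091, P3 3.016, P4 1.803, P5 2.612, P6 2.827, P7 2.859.
Rounding down gives 1, 3, 3, 1, 2, 2, 2 = 14 seats, so the divisor must be adjusted.
With modified divisor 415: modified quotas P1 2.029, P2 3.499, P3 3.414, P4 2.041, P5 2.957, P6 3.200, P7 3.236.
Rounding down: P1 2, P2 3, P3 3, P4 2, P5 2, P6 3, P7 3 (total 18).
P6 receives 3.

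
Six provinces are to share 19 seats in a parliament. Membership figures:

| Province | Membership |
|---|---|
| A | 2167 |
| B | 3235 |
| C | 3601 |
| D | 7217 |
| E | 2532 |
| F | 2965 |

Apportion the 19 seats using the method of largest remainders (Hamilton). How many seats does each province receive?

Total 21717; standard divisor 21717/19 = 1143.
Standard quotas: A 1.8959, B 2.8303, C 3.1505, D 6.3141, E 2.2152, F 2.5941.
Lower quotas: A 1, B 2, C 3, D 6, E 2, F 2 (sum 16, leaving 3 seats).
Remainders in descending order: A 0.8959, B 0.8303, F 0.5941, D 0.3141, E 0.2152, C 0.1505.
The surplus seats go to A, B, F.

A 2, B 3, C 3, D 6, E 2, F 3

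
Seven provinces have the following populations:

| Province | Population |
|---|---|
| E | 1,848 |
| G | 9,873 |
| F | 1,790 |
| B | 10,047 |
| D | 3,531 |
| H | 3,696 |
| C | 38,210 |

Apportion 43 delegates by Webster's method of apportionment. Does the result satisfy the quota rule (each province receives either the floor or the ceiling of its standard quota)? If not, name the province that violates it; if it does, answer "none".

C

Standard quotas: E 1.152, G 6.153, F 1.116, B 6.262, D 2.201, H 2.303, C 23.814.
Webster allocation: E 1, G 6, F 1, B 6, D 2, H 2, C 25.
C has quota 23.814 (lower 23, upper 24) but receives 25 — outside the quota interval.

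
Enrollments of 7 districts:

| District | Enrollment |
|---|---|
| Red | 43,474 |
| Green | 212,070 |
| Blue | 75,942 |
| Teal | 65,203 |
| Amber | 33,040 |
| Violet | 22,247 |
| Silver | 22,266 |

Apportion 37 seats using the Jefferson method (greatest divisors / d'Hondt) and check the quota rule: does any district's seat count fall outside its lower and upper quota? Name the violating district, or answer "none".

Green

Standard quotas: Red 3.392, Green 16.546, Blue 5.925, Teal 5.087, Amber 2.578, Violet 1.736, Silver 1.737.
Jefferson allocation: Red 3, Green 19, Blue 6, Teal 5, Amber 2, Violet 1, Silver 1.
Green has quota 16.546 (lower 16, upper 17) but receives 19 — outside the quota interval.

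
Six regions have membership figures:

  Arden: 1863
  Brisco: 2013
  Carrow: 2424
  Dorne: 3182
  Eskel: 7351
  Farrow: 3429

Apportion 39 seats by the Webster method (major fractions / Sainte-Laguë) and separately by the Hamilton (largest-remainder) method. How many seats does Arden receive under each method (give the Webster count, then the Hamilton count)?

4 and 3

Webster: Arden 4, Brisco 4, Carrow 5, Dorne 6, Eskel 14, Farrow 6.
Hamilton: Arden 3, Brisco 4, Carrow 5, Dorne 6, Eskel 14, Farrow 7.
Arden gets 4 under Webster and 3 under Hamilton.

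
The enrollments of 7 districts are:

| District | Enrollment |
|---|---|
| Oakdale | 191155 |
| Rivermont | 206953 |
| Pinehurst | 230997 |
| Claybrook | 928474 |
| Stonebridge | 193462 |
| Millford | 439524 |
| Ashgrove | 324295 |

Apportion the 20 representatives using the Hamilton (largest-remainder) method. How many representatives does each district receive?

Oakdale 1; Rivermont 2; Pinehurst 2; Claybrook 7; Stonebridge 2; Millford 3; Ashgrove 3

The standard divisor is 2514860/20 = 125743.
Standard quotas: Oakdale 1.5202, Rivermont 1.6458, Pinehurst 1.8371, Claybrook 7.3839, Stonebridge 1.5386, Millford 3.4954, Ashgrove 2.5790.
Lower quotas: Oakdale 1, Rivermont 1, Pinehurst 1, Claybrook 7, Stonebridge 1, Millford 3, Ashgrove 2 (sum 16, leaving 4 seats).
Remainders in descending order: Pinehurst 0.8371, Rivermont 0.6458, Ashgrove 0.5790, Stonebridge 0.5386, Oakdale 0.5202, Millford 0.4954, Claybrook 0.3839.
The surplus seats go to Pinehurst, Rivermont, Ashgrove, Stonebridge.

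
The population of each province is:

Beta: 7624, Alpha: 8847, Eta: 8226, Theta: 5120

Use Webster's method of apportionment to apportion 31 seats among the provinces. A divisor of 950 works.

With modified divisor 950: modified quotas Beta 8.025, Alpha 9.313, Eta 8.659, Theta 5.389.
Rounding to the nearest integer: Beta 8, Alpha 9, Eta 9, Theta 5 (total 31).

Beta 8, Alpha 9, Eta 9, Theta 5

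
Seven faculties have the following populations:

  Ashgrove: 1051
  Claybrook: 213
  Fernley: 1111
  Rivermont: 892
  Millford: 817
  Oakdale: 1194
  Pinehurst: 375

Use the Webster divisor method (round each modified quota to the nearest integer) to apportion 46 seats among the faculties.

Standard divisor 5653/46 ≈ 122.891; standard quotas: Ashgrove 8.552, Claybrook 1.733, Fernley 9.041, Rivermont 7.258, Millford 6.648, Oakdale 9.716, Pinehurst 3.051.
Rounding to the nearest integer gives 9, 2, 9, 7, 7, 10, 3 = 47 seats, so the divisor must be adjusted.
With modified divisor 125: modified quotas Ashgrove 8.408, Claybrook 1.704, Fernley 8.888, Rivermont 7.136, Millford 6.536, Oakdale 9.552, Pinehurst 3.000.
Rounding to the nearest integer: Ashgrove 8, Claybrook 2, Fernley 9, Rivermont 7, Millford 7, Oakdale 10, Pinehurst 3 (total 46).

Ashgrove: 8; Claybrook: 2; Fernley: 9; Rivermont: 7; Millford: 7; Oakdale: 10; Pinehurst: 3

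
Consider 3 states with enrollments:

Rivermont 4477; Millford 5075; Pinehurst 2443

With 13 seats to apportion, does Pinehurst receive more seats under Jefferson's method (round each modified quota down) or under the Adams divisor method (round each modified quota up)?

Adams

Jefferson: Rivermont 5, Millford 6, Pinehurst 2.
Adams: Rivermont 5, Millford 5, Pinehurst 3.
Pinehurst gets 2 under Jefferson and 3 under Adams.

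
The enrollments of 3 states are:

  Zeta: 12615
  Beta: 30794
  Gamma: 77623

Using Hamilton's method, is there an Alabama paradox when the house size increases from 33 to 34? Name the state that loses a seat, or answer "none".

Zeta

At 33 seats: Zeta 4, Beta 8, Gamma 21.
At 34 seats: Zeta 3, Beta 9, Gamma 22.
Zeta drops from 4 to 3.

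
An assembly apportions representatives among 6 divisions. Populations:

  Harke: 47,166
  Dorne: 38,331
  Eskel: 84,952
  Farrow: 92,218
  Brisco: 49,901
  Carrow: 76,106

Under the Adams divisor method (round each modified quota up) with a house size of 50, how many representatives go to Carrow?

Standard divisor 388674/50 ≈ 7773.48; standard quotas: Harke 6.068, Dorne 4.931, Eskel 10.928, Farrow 11.863, Brisco 6.419, Carrow 9.790.
Rounding up gives 7, 5, 11, 12, 7, 10 = 52 seats, so the divisor must be adjusted.
With modified divisor 8350: modified quotas Harke 5.649, Dorne 4.591, Eskel 10.174, Farrow 11.044, Brisco 5.976, Carrow 9.114.
Rounding up: Harke 6, Dorne 5, Eskel 11, Farrow 12, Brisco 6, Carrow 10 (total 50).
Carrow receives 10.

10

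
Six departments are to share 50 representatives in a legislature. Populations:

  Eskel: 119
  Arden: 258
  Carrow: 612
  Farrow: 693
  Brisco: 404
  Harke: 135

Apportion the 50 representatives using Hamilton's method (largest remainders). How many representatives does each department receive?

Standard divisor: 2221 ÷ 50 ≈ 44.42.
Standard quotas: Eskel 2.679, Arden 5.808, Carrow 13.778, Farrow 15.601, Brisco 9.095, Harke 3.039.
Lower quotas: Eskel 2, Arden 5, Carrow 13, Farrow 15, Brisco 9, Harke 3 (sum 47, leaving 3 seats).
Remainders in descending order: Arden 0.808, Carrow 0.778, Eskel 0.679, Farrow 0.601, Brisco 0.095, Harke 0.039.
The surplus seats go to Arden, Carrow, Eskel.

Eskel=3, Arden=6, Carrow=14, Farrow=15, Brisco=9, Harke=3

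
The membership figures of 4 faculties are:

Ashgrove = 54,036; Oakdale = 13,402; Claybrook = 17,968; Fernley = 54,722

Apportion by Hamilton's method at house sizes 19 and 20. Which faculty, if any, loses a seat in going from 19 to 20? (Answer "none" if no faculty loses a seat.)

At 19 seats: Ashgrove 7, Oakdale 2, Claybrook 3, Fernley 7.
At 20 seats: Ashgrove 8, Oakdale 2, Claybrook 2, Fernley 8.
Claybrook drops from 3 to 2.

Claybrook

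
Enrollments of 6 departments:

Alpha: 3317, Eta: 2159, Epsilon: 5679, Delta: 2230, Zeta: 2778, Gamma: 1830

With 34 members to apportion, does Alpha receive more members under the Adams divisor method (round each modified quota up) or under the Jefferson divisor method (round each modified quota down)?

Jefferson

Adams: Alpha 6, Eta 4, Epsilon 11, Delta 4, Zeta 5, Gamma 4.
Jefferson: Alpha 7, Eta 4, Epsilon 11, Delta 4, Zeta 5, Gamma 3.
Alpha gets 6 under Adams and 7 under Jefferson.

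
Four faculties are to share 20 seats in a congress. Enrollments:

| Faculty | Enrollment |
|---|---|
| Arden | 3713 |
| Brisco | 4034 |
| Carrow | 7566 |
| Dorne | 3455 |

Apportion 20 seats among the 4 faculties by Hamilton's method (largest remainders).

Arden 4, Brisco 4, Carrow 8, Dorne 4

Standard divisor: 18768 ÷ 20 ≈ 938.4.
Standard quotas: Arden 3.9567, Brisco 4.2988, Carrow 8.0627, Dorne 3.6818.
Lower quotas: Arden 3, Brisco 4, Carrow 8, Dorne 3 (sum 18, leaving 2 seats).
Remainders in descending order: Arden 0.9567, Dorne 0.6818, Brisco 0.2988, Carrow 0.0627.
The surplus seats go to Arden, Dorne.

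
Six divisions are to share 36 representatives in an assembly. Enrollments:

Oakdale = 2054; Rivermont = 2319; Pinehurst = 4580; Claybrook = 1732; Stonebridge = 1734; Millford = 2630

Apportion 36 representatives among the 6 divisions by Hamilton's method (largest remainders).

Oakdale: 5; Rivermont: 6; Pinehurst: 11; Claybrook: 4; Stonebridge: 4; Millford: 6

Standard divisor: 15049 ÷ 36 ≈ 418.028.
Standard quotas: Oakdale 4.914, Rivermont 5.547, Pinehurst 10.956, Claybrook 4.143, Stonebridge 4.148, Millford 6.291.
Lower quotas: Oakdale 4, Rivermont 5, Pinehurst 10, Claybrook 4, Stonebridge 4, Millford 6 (sum 33, leaving 3 seats).
Remainders in descending order: Pinehurst 0.956, Oakdale 0.914, Rivermont 0.547, Millford 0.291, Stonebridge 0.148, Claybrook 0.143.
The surplus seats go to Pinehurst, Oakdale, Rivermont.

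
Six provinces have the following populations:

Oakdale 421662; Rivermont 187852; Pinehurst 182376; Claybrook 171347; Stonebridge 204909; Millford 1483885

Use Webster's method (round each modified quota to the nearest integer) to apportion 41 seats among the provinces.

Standard divisor 2652031/41 ≈ 64683.683; standard quotas: Oakdale 6.519, Rivermont 2.904, Pinehurst 2.820, Claybrook 2.649, Stonebridge 3.168, Millford 22.941.
Rounding to the nearest integer gives 7, 3, 3, 3, 3, 23 = 42 seats, so the divisor must be adjusted.
With modified divisor 65400: modified quotas Oakdale 6.447, Rivermont 2.872, Pinehurst 2.789, Claybrook 2.620, Stonebridge 3.133, Millford 22.689.
Rounding to the nearest integer: Oakdale 6, Rivermont 3, Pinehurst 3, Claybrook 3, Stonebridge 3, Millford 23 (total 41).

Oakdale 6, Rivermont 3, Pinehurst 3, Claybrook 3, Stonebridge 3, Millford 23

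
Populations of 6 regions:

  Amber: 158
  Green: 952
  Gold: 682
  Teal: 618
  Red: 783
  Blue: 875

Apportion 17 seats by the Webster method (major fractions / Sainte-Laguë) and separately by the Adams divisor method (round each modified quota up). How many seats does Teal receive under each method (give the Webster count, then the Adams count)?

Webster: Amber 1, Green 4, Gold 3, Teal 2, Red 3, Blue 4.
Adams: Amber 1, Green 4, Gold 3, Teal 3, Red 3, Blue 3.
Teal gets 2 under Webster and 3 under Adams.

2 and 3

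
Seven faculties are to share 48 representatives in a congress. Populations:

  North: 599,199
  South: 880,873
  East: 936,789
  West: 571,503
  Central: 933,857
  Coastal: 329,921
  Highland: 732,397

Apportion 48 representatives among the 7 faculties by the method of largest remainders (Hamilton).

Standard divisor: 4984539 ÷ 48 ≈ 103844.562.
Standard quotas: North 5.7702, South 8.4826, East 9.0211, West 5.5034, Central 8.9928, Coastal 3.1771, Highland 7.0528.
Lower quotas: North 5, South 8, East 9, West 5, Central 8, Coastal 3, Highland 7 (sum 45, leaving 3 seats).
Remainders in descending order: Central 0.9928, North 0.7702, West 0.5034, South 0.4826, Coastal 0.1771, Highland 0.0528, East 0.0211.
The surplus seats go to Central, North, West.

North 6, South 8, East 9, West 6, Central 9, Coastal 3, Highland 7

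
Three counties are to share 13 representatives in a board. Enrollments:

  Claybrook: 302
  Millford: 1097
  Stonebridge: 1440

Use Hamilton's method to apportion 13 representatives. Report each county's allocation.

Standard divisor: 2839 ÷ 13 ≈ 218.385.
Standard quotas: Claybrook 1.383, Millford 5.023, Stonebridge 6.594.
Lower quotas: Claybrook 1, Millford 5, Stonebridge 6 (sum 12, leaving 1 seat).
Remainders in descending order: Stonebridge 0.594, Claybrook 0.383, Millford 0.023.
Largest remainder: Stonebridge receives the extra seat.

Claybrook 1, Millford 5, Stonebridge 7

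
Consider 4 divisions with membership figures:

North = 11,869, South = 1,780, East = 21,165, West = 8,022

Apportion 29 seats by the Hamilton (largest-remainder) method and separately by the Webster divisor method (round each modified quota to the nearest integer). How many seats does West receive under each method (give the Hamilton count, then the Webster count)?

Hamilton: North 8, South 1, East 14, West 6.
Webster: North 8, South 1, East 15, West 5.
West gets 6 under Hamilton and 5 under Webster.

6 and 5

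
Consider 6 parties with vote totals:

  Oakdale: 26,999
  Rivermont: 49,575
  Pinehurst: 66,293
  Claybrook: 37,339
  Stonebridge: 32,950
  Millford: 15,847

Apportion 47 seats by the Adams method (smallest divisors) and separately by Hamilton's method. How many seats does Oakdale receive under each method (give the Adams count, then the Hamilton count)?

Adams: Oakdale 6, Rivermont 10, Pinehurst 13, Claybrook 8, Stonebridge 7, Millford 3.
Hamilton: Oakdale 5, Rivermont 10, Pinehurst 14, Claybrook 8, Stonebridge 7, Millford 3.
Oakdale gets 6 under Adams and 5 under Hamilton.

6 and 5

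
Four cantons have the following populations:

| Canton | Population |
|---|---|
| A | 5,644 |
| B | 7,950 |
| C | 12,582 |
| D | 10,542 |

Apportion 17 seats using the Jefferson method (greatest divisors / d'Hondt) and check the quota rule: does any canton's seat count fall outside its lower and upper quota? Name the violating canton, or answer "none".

none

Standard quotas: A 2.613, B 3.681, C 5.825, D 4.881.
Jefferson allocation: A 2, B 4, C 6, D 5.
Every allocation lies between the lower and upper quota.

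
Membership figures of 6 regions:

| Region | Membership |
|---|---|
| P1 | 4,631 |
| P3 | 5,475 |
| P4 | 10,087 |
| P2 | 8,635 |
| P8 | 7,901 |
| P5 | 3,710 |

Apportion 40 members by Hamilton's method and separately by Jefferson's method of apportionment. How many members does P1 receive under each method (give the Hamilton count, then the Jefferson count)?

5 and 4

Hamilton: P1 5, P3 5, P4 10, P2 8, P8 8, P5 4.
Jefferson: P1 4, P3 5, P4 10, P2 9, P8 8, P5 4.
P1 gets 5 under Hamilton and 4 under Jefferson.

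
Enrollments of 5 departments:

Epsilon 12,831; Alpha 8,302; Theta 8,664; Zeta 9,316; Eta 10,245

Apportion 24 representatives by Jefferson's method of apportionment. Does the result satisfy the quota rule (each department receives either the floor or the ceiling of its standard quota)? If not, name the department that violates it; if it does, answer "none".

Standard quotas: Epsilon 6.239, Alpha 4.037, Theta 4.213, Zeta 4.530, Eta 4.982.
Jefferson allocation: Epsilon 6, Alpha 4, Theta 4, Zeta 5, Eta 5.
Every allocation lies between the lower and upper quota.

none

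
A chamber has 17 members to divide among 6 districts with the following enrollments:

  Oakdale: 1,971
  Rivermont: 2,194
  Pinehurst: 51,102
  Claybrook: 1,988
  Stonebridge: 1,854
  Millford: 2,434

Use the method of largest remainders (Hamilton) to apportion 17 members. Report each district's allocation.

The standard divisor is 61543/17 ≈ 3620.176.
Standard quotas: Oakdale 0.5444, Rivermont 0.6060, Pinehurst 14.1159, Claybrook 0.5491, Stonebridge 0.5121, Millford 0.6723.
Lower quotas: Oakdale 0, Rivermont 0, Pinehurst 14, Claybrook 0, Stonebridge 0, Millford 0 (sum 14, leaving 3 seats).
Remainders in descending order: Millford 0.6723, Rivermont 0.6060, Claybrook 0.5491, Oakdale 0.5444, Stonebridge 0.5121, Pinehurst 0.1159.
Largest remainders: Millford, Rivermont, Claybrook receive the extra seats.

Oakdale=0; Rivermont=1; Pinehurst=14; Claybrook=1; Stonebridge=0; Millford=1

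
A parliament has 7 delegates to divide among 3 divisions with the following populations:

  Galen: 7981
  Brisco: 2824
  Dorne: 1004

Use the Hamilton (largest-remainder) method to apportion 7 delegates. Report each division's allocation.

Total 11809; standard divisor 11809/7 = 1687.
Standard quotas: Galen 4.7309, Brisco 1.6740, Dorne 0.5951.
Lower quotas: Galen 4, Brisco 1, Dorne 0 (sum 5, leaving 2 seats).
Remainders in descending order: Galen 0.7309, Brisco 0.6740, Dorne 0.5951.
The surplus seats go to Galen, Brisco.

Galen=5; Brisco=2; Dorne=0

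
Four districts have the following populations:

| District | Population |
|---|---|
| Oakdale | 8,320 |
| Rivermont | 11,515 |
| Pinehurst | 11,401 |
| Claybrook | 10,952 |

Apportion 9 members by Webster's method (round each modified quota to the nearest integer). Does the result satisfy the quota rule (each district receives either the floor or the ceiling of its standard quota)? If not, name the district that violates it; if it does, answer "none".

Standard quotas: Oakdale 1.775, Rivermont 2.457, Pinehurst 2.432, Claybrook 2.336.
Webster allocation: Oakdale 2, Rivermont 3, Pinehurst 2, Claybrook 2.
Every allocation lies between the lower and upper quota.

none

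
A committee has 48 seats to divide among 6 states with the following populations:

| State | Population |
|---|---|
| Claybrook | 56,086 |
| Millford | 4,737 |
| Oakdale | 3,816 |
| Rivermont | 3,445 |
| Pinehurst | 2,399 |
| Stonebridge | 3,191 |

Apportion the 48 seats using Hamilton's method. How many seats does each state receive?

Total 73674; standard divisor 73674/48 ≈ 1534.875.
Standard quotas: Claybrook 36.5411, Millford 3.0862, Oakdale 2.4862, Rivermont 2.2445, Pinehurst 1.5630, Stonebridge 2.0790.
Lower quotas: Claybrook 36, Millford 3, Oakdale 2, Rivermont 2, Pinehurst 1, Stonebridge 2 (sum 46, leaving 2 seats).
Remainders in descending order: Pinehurst 0.5630, Claybrook 0.5411, Oakdale 0.4862, Rivermont 0.2445, Millford 0.0862, Stonebridge 0.0790.
The surplus seats go to Pinehurst, Claybrook.

Claybrook 37, Millford 3, Oakdale 2, Rivermont 2, Pinehurst 2, Stonebridge 2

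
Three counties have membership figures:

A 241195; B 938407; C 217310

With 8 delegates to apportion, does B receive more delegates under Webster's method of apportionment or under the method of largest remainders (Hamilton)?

Webster: A 1, B 6, C 1.
Hamilton: A 2, B 5, C 1.
B gets 6 under Webster and 5 under Hamilton.

Webster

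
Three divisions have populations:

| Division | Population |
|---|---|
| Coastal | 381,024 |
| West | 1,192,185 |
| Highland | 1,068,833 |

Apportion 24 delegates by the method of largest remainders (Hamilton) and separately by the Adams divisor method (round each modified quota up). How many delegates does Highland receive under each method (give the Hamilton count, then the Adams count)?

10 and 9

Hamilton: Coastal 3, West 11, Highland 10.
Adams: Coastal 4, West 11, Highland 9.
Highland gets 10 under Hamilton and 9 under Adams.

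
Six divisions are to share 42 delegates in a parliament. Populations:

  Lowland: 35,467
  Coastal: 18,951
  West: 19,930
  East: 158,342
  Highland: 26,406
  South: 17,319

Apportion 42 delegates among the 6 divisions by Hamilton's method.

Lowland=5; Coastal=3; West=3; East=24; Highland=4; South=3

Total 276415; standard divisor 276415/42 ≈ 6581.31.
Standard quotas: Lowland 5.3890, Coastal 2.8795, West 3.0283, East 24.0593, Highland 4.0123, South 2.6315.
Lower quotas: Lowland 5, Coastal 2, West 3, East 24, Highland 4, South 2 (sum 40, leaving 2 seats).
Remainders in descending order: Coastal 0.8795, South 0.6315, Lowland 0.3890, East 0.0593, West 0.0283, Highland 0.0123.
Largest remainders: Coastal, South receive the extra seats.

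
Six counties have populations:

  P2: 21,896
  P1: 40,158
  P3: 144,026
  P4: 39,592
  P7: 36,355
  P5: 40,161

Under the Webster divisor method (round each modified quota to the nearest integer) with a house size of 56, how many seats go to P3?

25

Standard divisor 322188/56 ≈ 5753.357; standard quotas: P2 3.806, P1 6.980, P3 25.033, P4 6.882, P7 6.319, P5 6.980.
Rounding to the nearest integer gives P2 4, P1 7, P3 25, P4 7, P7 6, P5 7 — total 56, matching the house size, so no adjustment is needed.
P3 receives 25.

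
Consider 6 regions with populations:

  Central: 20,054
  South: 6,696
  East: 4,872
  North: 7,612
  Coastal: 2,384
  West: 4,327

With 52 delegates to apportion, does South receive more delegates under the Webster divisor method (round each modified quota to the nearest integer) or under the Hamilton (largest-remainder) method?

Webster: Central 22, South 8, East 5, North 9, Coastal 3, West 5.
Hamilton: Central 23, South 7, East 5, North 9, Coastal 3, West 5.
South gets 8 under Webster and 7 under Hamilton.

Webster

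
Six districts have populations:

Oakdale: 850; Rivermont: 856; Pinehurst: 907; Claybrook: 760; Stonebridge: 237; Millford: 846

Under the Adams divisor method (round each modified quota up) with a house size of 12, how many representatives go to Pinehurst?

3

Standard divisor 4456/12 ≈ 371.333; standard quotas: Oakdale 2.289, Rivermont 2.305, Pinehurst 2.443, Claybrook 2.047, Stonebridge 0.638, Millford 2.278.
Rounding up gives 3, 3, 3, 3, 1, 3 = 16 seats, so the divisor must be adjusted.
With modified divisor 440: modified quotas Oakdale 1.932, Rivermont 1.945, Pinehurst 2.061, Claybrook 1.727, Stonebridge 0.539, Millford 1.923.
Rounding up: Oakdale 2, Rivermont 2, Pinehurst 3, Claybrook 2, Stonebridge 1, Millford 2 (total 12).
Pinehurst receives 3.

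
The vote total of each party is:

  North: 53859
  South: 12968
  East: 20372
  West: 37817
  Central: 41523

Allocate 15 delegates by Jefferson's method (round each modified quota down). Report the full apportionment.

North 5, South 1, East 2, West 3, Central 4

Standard divisor 166539/15 ≈ 11102.6; standard quotas: North 4.851, South 1.168, East 1.835, West 3.406, Central 3.740.
Rounding down gives 4, 1, 1, 3, 3 = 12 seats, so the divisor must be adjusted.
With modified divisor 9800: modified quotas North 5.496, South 1.323, East 2.079, West 3.859, Central 4.237.
Rounding down: North 5, South 1, East 2, West 3, Central 4 (total 15).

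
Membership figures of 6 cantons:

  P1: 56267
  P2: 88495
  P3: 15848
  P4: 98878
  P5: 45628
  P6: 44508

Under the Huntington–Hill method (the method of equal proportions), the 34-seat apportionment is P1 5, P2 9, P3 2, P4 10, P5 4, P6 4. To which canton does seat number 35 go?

Priority for the next seat is population ÷ (√(s·(s+1))).
Priorities: P1 10272.902, P2 9328.192, P3 6469.919, P4 9427.647, P5 10202.731, P6 9952.291.
Highest priority: P1.

P1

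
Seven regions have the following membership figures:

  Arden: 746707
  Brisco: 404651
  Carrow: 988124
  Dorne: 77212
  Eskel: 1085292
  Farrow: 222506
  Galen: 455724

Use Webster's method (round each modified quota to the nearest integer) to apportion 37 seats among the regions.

Standard divisor 3980216/37 ≈ 107573.405; standard quotas: Arden 6.941, Brisco 3.762, Carrow 9.186, Dorne 0.718, Eskel 10.089, Farrow 2.068, Galen 4.236.
Rounding to the nearest integer gives Arden 7, Brisco 4, Carrow 9, Dorne 1, Eskel 10, Farrow 2, Galen 4 — total 37, matching the house size, so no adjustment is needed.

Arden 7, Brisco 4, Carrow 9, Dorne 1, Eskel 10, Farrow 2, Galen 4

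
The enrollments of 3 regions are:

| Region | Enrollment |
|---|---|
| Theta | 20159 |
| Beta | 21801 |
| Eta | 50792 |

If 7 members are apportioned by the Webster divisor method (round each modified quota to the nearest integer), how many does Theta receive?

1

Standard divisor 92752/7 ≈ 13250.286; standard quotas: Theta 1.521, Beta 1.645, Eta 3.833.
Rounding to the nearest integer gives 2, 2, 4 = 8 seats, so the divisor must be adjusted.
With modified divisor 14000: modified quotas Theta 1.440, Beta 1.557, Eta 3.628.
Rounding to the nearest integer: Theta 1, Beta 2, Eta 4 (total 7).
Theta receives 1.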